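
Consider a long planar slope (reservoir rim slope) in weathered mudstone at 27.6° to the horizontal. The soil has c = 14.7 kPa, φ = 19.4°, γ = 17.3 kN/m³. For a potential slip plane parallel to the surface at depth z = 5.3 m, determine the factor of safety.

FS = 1.06

For an infinite slope with a slip plane parallel to the surface (no pore pressure): FS = [c + γz cos²β tanφ] / [γz sinβ cosβ].
γz = 17.3·5.3 = 91.69 kN/m²
Numerator = 14.7 + 91.69·cos²27.6°·tan19.4° = 14.7 + 91.69·0.7854·0.3522 = 40.058 kPa
Denominator = 91.69·sin27.6°·cos27.6° = 91.69·0.4633·0.8862 = 37.646 kPa
FS = 40.058 / 37.646 = 1.064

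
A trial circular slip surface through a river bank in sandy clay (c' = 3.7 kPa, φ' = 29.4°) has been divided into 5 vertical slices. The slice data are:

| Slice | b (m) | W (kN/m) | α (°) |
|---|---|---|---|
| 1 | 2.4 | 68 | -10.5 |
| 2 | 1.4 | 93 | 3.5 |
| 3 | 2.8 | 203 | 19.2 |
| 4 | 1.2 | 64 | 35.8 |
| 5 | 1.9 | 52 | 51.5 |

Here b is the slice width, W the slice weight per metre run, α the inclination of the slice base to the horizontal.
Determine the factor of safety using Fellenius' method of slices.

Ordinary method of slices: FS = Σ[c'·Δl_i + (W_i cosα_i)·tanφ'] / Σ W_i sinα_i, with Δl_i = b_i / cosα_i.
Slice 1: Δl = 2.4/cos(-10.5°) = 2.441 m; N'_1 = 68·cos(-10.5°) = 66.9; c'Δl = 9.03; W sinα = -12.4
Slice 2: Δl = 1.4/cos3.5° = 1.403 m; N'_2 = 93·cos3.5° = 92.8; c'Δl = 5.19; W sinα = 5.7
Slice 3: Δl = 2.8/cos19.2° = 2.965 m; N'_3 = 203·cos19.2° = 191.7; c'Δl = 10.97; W sinα = 66.8
Slice 4: Δl = 1.2/cos35.8° = 1.480 m; N'_4 = 64·cos35.8° = 51.9; c'Δl = 5.47; W sinα = 37.4
Slice 5: Δl = 1.9/cos51.5° = 3.052 m; N'_5 = 52·cos51.5° = 32.4; c'Δl = 11.29; W sinα = 40.7
Σc'Δl = 42.0 kN/m; ΣN' = 435.7 kN/m; ΣW sinα = 138.2 kN/m
Resisting = 42.0 + 435.7·tan29.4° = 42.0 + 245.5 = 287.4 kN/m
FS = 287.4 / 138.2 = 2.080

FS = 2.08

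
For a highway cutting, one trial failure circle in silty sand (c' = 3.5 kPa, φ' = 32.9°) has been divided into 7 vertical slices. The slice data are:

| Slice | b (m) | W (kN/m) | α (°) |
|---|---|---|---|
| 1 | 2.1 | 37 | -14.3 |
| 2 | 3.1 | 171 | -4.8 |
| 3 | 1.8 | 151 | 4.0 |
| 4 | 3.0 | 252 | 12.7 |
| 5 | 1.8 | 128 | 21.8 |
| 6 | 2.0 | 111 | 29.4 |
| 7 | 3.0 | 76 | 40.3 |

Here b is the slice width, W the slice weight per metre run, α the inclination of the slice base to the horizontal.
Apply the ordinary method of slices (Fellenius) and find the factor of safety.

Ordinary method of slices: FS = Σ[c'·Δl_i + (W_i cosα_i)·tanφ'] / Σ W_i sinα_i, with Δl_i = b_i / cosα_i.
Slice 1: Δl = 2.1/cos(-14.3°) = 2.167 m; N'_1 = 37·cos(-14.3°) = 35.9; c'Δl = 7.59; W sinα = -9.1
Slice 2: Δl = 3.1/cos(-4.8°) = 3.111 m; N'_2 = 171·cos(-4.8°) = 170.4; c'Δl = 10.89; W sinα = -14.3
Slice 3: Δl = 1.8/cos4.0° = 1.804 m; N'_3 = 151·cos4.0° = 150.6; c'Δl = 6.32; W sinα = 10.5
Slice 4: Δl = 3.0/cos12.7° = 3.075 m; N'_4 = 252·cos12.7° = 245.8; c'Δl = 10.76; W sinα = 55.4
Slice 5: Δl = 1.8/cos21.8° = 1.939 m; N'_5 = 128·cos21.8° = 118.8; c'Δl = 6.79; W sinα = 47.5
Slice 6: Δl = 2.0/cos29.4° = 2.296 m; N'_6 = 111·cos29.4° = 96.7; c'Δl = 8.03; W sinα = 54.5
Slice 7: Δl = 3.0/cos40.3° = 3.934 m; N'_7 = 76·cos40.3° = 58.0; c'Δl = 13.77; W sinα = 49.2
Σc'Δl = 64.1 kN/m; ΣN' = 876.2 kN/m; ΣW sinα = 193.7 kN/m
Resisting = 64.1 + 876.2·tan32.9° = 64.1 + 566.9 = 631.0 kN/m
FS = 631.0 / 193.7 = 3.258

FS = 3.26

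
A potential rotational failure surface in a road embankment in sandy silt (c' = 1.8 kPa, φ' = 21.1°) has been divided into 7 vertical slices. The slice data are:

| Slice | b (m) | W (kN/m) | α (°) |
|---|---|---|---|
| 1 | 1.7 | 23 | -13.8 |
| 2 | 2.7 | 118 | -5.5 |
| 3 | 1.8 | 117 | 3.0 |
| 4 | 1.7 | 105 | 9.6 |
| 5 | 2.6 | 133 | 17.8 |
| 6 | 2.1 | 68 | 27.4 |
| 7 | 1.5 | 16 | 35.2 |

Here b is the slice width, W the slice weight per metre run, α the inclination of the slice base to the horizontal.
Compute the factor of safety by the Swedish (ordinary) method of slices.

Ordinary method of slices: FS = Σ[c'·Δl_i + (W_i cosα_i)·tanφ'] / Σ W_i sinα_i, with Δl_i = b_i / cosα_i.
Slice 1: Δl = 1.7/cos(-13.8°) = 1.751 m; N'_1 = 23·cos(-13.8°) = 22.3; c'Δl = 3.15; W sinα = -5.5
Slice 2: Δl = 2.7/cos(-5.5°) = 2.712 m; N'_2 = 118·cos(-5.5°) = 117.5; c'Δl = 4.88; W sinα = -11.3
Slice 3: Δl = 1.8/cos3.0° = 1.802 m; N'_3 = 117·cos3.0° = 116.8; c'Δl = 3.24; W sinα = 6.1
Slice 4: Δl = 1.7/cos9.6° = 1.724 m; N'_4 = 105·cos9.6° = 103.5; c'Δl = 3.10; W sinα = 17.5
Slice 5: Δl = 2.6/cos17.8° = 2.731 m; N'_5 = 133·cos17.8° = 126.6; c'Δl = 4.92; W sinα = 40.7
Slice 6: Δl = 2.1/cos27.4° = 2.365 m; N'_6 = 68·cos27.4° = 60.4; c'Δl = 4.26; W sinα = 31.3
Slice 7: Δl = 1.5/cos35.2° = 1.836 m; N'_7 = 16·cos35.2° = 13.1; c'Δl = 3.30; W sinα = 9.2
Σc'Δl = 26.9 kN/m; ΣN' = 560.2 kN/m; ΣW sinα = 88.0 kN/m
Resisting = 26.9 + 560.2·tan21.1° = 26.9 + 216.2 = 243.0 kN/m
FS = 243.0 / 88.0 = 2.761

FS = 2.76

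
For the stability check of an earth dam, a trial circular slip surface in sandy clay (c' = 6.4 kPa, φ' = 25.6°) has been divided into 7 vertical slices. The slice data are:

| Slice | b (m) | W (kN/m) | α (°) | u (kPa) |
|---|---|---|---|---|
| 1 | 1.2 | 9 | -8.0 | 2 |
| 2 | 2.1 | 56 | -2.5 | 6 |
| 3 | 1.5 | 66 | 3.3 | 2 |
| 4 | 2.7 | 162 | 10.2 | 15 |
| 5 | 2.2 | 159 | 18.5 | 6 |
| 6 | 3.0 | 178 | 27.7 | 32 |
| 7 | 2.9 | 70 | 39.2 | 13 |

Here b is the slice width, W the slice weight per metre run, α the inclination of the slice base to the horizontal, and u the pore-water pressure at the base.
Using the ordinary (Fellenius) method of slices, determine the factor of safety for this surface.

Ordinary method of slices: FS = Σ[c'·Δl_i + (W_i cosα_i − u_i·Δl_i)·tanφ'] / Σ W_i sinα_i, with Δl_i = b_i / cosα_i.
Slice 1: Δl = 1.2/cos(-8.0°) = 1.212 m; N'_1 = 9·cos(-8.0°) − 2·1.212 = 6.5; c'Δl = 7.76; W sinα = -1.3
Slice 2: Δl = 2.1/cos(-2.5°) = 2.102 m; N'_2 = 56·cos(-2.5°) − 6·2.102 = 43.3; c'Δl = 13.45; W sinα = -2.4
Slice 3: Δl = 1.5/cos3.3° = 1.502 m; N'_3 = 66·cos3.3° − 2·1.502 = 62.9; c'Δl = 9.62; W sinα = 3.8
Slice 4: Δl = 2.7/cos10.2° = 2.743 m; N'_4 = 162·cos10.2° − 15·2.743 = 118.3; c'Δl = 17.56; W sinα = 28.7
Slice 5: Δl = 2.2/cos18.5° = 2.320 m; N'_5 = 159·cos18.5° − 6·2.320 = 136.9; c'Δl = 14.85; W sinα = 50.5
Slice 6: Δl = 3.0/cos27.7° = 3.388 m; N'_6 = 178·cos27.7° − 32·3.388 = 49.2; c'Δl = 21.69; W sinα = 82.7
Slice 7: Δl = 2.9/cos39.2° = 3.742 m; N'_7 = 70·cos39.2° − 13·3.742 = 5.6; c'Δl = 23.95; W sinα = 44.2
Σc'Δl = 108.9 kN/m; ΣN' = 422.6 kN/m; ΣW sinα = 206.2 kN/m
Resisting = 108.9 + 422.6·tan25.6° = 108.9 + 202.5 = 311.4 kN/m
FS = 311.4 / 206.2 = 1.510

FS = 1.51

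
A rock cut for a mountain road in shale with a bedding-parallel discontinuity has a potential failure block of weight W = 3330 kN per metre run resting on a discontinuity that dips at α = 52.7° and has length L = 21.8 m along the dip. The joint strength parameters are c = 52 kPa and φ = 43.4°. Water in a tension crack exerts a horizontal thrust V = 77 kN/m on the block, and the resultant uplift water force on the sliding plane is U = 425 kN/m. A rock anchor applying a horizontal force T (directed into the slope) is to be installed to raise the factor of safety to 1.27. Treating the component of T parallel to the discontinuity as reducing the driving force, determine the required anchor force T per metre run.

Resolving forces along and normal to the sliding plane, with the horizontal anchor force T adding T·sinα to the effective normal force and T·cosα acting up the plane against the driving force:
FS = [cL + (W cosα − U − V sinα + T sinα) tanφ] / [W sinα + V cosα − T cosα]
Without the anchor: N' = 1531.7 kN/m, driving T_d = 2695.6 kN/m, resisting R = 52·21.8 + 1531.7·tan43.4° = 2582.0 kN/m, FS = 0.96.
Setting FS = 1.27 and solving for T:
1.27·(2695.6 − T cos52.7°) = 2582.0 + T sin52.7°·tan43.4°
T·(sin52.7°·tan43.4° + 1.27·cos52.7°) = 1.27·2695.6 − 2582.0
T·(0.7955·0.9457 + 1.27·0.6060) = 3423.4 − 2582.0 = 841.3
T·1.5218 = 841.3
T = 552.8 kN/m

T = 553 kN/m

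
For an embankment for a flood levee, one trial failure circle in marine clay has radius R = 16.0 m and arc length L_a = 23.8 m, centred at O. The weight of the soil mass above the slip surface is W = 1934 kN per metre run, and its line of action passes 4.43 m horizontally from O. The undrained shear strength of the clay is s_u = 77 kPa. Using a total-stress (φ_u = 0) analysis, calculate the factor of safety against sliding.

FS = 3.42

Taking moments about the centre O, the resisting moment is provided by the undrained shear strength acting along the arc:
M_R = s_u·L_a·R = 77·23.80·16.0 = 29321.6 kN·m/m
M_D = W·d = 1934·4.43 = 8567.6 kN·m/m
FS = M_R / M_D = 29321.6 / 8567.6 = 3.422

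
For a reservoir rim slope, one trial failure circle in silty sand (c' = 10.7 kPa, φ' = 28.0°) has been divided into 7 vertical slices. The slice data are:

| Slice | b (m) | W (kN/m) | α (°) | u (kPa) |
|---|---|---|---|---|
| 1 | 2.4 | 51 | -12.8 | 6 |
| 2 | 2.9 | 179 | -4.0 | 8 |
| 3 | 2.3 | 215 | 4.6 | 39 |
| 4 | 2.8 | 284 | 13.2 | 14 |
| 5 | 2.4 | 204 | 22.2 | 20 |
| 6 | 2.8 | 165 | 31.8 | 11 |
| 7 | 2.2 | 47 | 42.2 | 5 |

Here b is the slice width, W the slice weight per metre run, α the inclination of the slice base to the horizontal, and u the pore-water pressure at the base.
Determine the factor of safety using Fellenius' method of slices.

FS = 2.52

Ordinary method of slices: FS = Σ[c'·Δl_i + (W_i cosα_i − u_i·Δl_i)·tanφ'] / Σ W_i sinα_i, with Δl_i = b_i / cosα_i.
Slice 1: Δl = 2.4/cos(-12.8°) = 2.461 m; N'_1 = 51·cos(-12.8°) − 6·2.461 = 35.0; c'Δl = 26.33; W sinα = -11.3
Slice 2: Δl = 2.9/cos(-4.0°) = 2.907 m; N'_2 = 179·cos(-4.0°) − 8·2.907 = 155.3; c'Δl = 31.11; W sinα = -12.5
Slice 3: Δl = 2.3/cos4.6° = 2.307 m; N'_3 = 215·cos4.6° − 39·2.307 = 124.3; c'Δl = 24.69; W sinα = 17.2
Slice 4: Δl = 2.8/cos13.2° = 2.876 m; N'_4 = 284·cos13.2° − 14·2.876 = 236.2; c'Δl = 30.77; W sinα = 64.9
Slice 5: Δl = 2.4/cos22.2° = 2.592 m; N'_5 = 204·cos22.2° − 20·2.592 = 137.0; c'Δl = 27.74; W sinα = 77.1
Slice 6: Δl = 2.8/cos31.8° = 3.295 m; N'_6 = 165·cos31.8° − 11·3.295 = 104.0; c'Δl = 35.25; W sinα = 86.9
Slice 7: Δl = 2.2/cos42.2° = 2.970 m; N'_7 = 47·cos42.2° − 5·2.970 = 20.0; c'Δl = 31.78; W sinα = 31.6
Σc'Δl = 207.7 kN/m; ΣN' = 811.8 kN/m; ΣW sinα = 253.9 kN/m
Resisting = 207.7 + 811.8·tan28.0° = 207.7 + 431.7 = 639.3 kN/m
FS = 639.3 / 253.9 = 2.518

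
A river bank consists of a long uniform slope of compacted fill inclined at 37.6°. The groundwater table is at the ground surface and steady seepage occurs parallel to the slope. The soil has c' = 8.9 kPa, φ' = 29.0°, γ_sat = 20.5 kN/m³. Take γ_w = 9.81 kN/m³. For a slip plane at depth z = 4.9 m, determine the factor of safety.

FS = 0.56

With seepage parallel to the slope and the water table at the surface, the effective normal stress on the slip plane uses the buoyant unit weight γ' = γ_sat − γ_w while the driving shear stress uses γ_sat:
FS = [c' + γ' z cos²β tanφ'] / [γ_sat z sinβ cosβ]
γ' = 20.5 − 9.81 = 10.69 kN/m³
Numerator = 8.9 + 10.69·4.9·cos²37.6°·tan29.0° = 8.9 + 10.69·4.9·0.6277·0.5543 = 27.126 kPa
Denominator = 20.5·4.9·sin37.6°·cos37.6° = 20.5·4.9·0.6101·0.7923 = 48.559 kPa
FS = 27.126 / 48.559 = 0.559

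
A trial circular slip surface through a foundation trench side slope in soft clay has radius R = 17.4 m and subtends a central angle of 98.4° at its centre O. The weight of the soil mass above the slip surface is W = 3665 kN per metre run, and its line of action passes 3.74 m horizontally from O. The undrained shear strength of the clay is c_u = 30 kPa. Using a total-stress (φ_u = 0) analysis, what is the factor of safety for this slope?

FS = 1.14

Taking moments about the centre O, the resisting moment is provided by the undrained shear strength acting along the arc:
Arc length L_a = R·θ = 17.4·(98.4°·π/180) = 17.4·1.7174 = 29.88 m
M_R = c_u·L_a·R = 30·29.88·17.4 = 15598.8 kN·m/m
M_D = W·d = 3665·3.74 = 13707.1 kN·m/m
FS = M_R / M_D = 15598.8 / 13707.1 = 1.138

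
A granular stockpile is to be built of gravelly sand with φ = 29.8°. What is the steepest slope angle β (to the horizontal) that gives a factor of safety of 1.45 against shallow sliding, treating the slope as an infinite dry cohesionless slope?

β = 21.6°

For an infinite dry cohesionless slope FS = tanφ/tanβ, so tanβ = tanφ / FS.
tanβ = tan29.8° / 1.45 = 0.5727 / 1.45 = 0.3950
β = arctan(0.3950) = 21.55°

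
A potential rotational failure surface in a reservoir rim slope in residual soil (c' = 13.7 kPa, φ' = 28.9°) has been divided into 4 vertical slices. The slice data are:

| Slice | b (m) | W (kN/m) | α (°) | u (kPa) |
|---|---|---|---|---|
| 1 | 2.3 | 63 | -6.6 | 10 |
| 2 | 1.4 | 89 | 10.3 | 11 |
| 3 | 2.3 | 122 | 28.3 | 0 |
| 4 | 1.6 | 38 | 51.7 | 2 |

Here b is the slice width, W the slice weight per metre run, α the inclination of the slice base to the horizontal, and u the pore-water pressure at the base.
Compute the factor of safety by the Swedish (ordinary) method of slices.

Ordinary method of slices: FS = Σ[c'·Δl_i + (W_i cosα_i − u_i·Δl_i)·tanφ'] / Σ W_i sinα_i, with Δl_i = b_i / cosα_i.
Slice 1: Δl = 2.3/cos(-6.6°) = 2.315 m; N'_1 = 63·cos(-6.6°) − 10·2.315 = 39.4; c'Δl = 31.72; W sinα = -7.2
Slice 2: Δl = 1.4/cos10.3° = 1.423 m; N'_2 = 89·cos10.3° − 11·1.423 = 71.9; c'Δl = 19.49; W sinα = 15.9
Slice 3: Δl = 2.3/cos28.3° = 2.612 m; N'_3 = 122·cos28.3° − 0·2.612 = 107.4; c'Δl = 35.79; W sinα = 57.8
Slice 4: Δl = 1.6/cos51.7° = 2.582 m; N'_4 = 38·cos51.7° − 2·2.582 = 18.4; c'Δl = 35.37; W sinα = 29.8
Σc'Δl = 122.4 kN/m; ΣN' = 237.1 kN/m; ΣW sinα = 96.3 kN/m
Resisting = 122.4 + 237.1·tan28.9° = 122.4 + 130.9 = 253.3 kN/m
FS = 253.3 / 96.3 = 2.629

FS = 2.63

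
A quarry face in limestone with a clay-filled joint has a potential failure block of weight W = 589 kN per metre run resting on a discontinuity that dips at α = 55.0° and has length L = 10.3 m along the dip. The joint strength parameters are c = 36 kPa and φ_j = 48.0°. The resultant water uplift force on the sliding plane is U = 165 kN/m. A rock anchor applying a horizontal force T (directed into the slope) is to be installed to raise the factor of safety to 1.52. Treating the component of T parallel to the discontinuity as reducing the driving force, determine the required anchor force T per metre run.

Resolving forces along and normal to the sliding plane, with the horizontal anchor force T adding T·sinα to the effective normal force and T·cosα acting up the plane against the driving force:
FS = [cL + (W cosα − U + T sinα) tanφ_j] / [W sinα − T cosα]
Without the anchor: N' = 172.8 kN/m, driving T_d = 482.5 kN/m, resisting R = 36·10.3 + 172.8·tan48.0° = 562.8 kN/m, FS = 1.17.
Setting FS = 1.52 and solving for T:
1.52·(482.5 − T cos55.0°) = 562.8 + T sin55.0°·tan48.0°
T·(sin55.0°·tan48.0° + 1.52·cos55.0°) = 1.52·482.5 − 562.8
T·(0.8192·1.1106 + 1.52·0.5736) = 733.4 − 562.8 = 170.6
T·1.7816 = 170.6
T = 95.8 kN/m

T = 96 kN/m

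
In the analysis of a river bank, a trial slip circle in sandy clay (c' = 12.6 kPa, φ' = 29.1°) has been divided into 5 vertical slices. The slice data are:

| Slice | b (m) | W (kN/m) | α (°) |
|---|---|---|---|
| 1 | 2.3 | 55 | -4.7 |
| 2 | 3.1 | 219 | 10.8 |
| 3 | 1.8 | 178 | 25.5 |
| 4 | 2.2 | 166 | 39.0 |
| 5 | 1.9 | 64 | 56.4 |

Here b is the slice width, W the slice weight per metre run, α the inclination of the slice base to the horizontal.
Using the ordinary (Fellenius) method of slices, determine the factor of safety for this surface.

FS = 1.86

Ordinary method of slices: FS = Σ[c'·Δl_i + (W_i cosα_i)·tanφ'] / Σ W_i sinα_i, with Δl_i = b_i / cosα_i.
Slice 1: Δl = 2.3/cos(-4.7°) = 2.308 m; N'_1 = 55·cos(-4.7°) = 54.8; c'Δl = 29.08; W sinα = -4.5
Slice 2: Δl = 3.1/cos10.8° = 3.156 m; N'_2 = 219·cos10.8° = 215.1; c'Δl = 39.76; W sinα = 41.0
Slice 3: Δl = 1.8/cos25.5° = 1.994 m; N'_3 = 178·cos25.5° = 160.7; c'Δl = 25.13; W sinα = 76.6
Slice 4: Δl = 2.2/cos39.0° = 2.831 m; N'_4 = 166·cos39.0° = 129.0; c'Δl = 35.67; W sinα = 104.5
Slice 5: Δl = 1.9/cos56.4° = 3.433 m; N'_5 = 64·cos56.4° = 35.4; c'Δl = 43.26; W sinα = 53.3
Σc'Δl = 172.9 kN/m; ΣN' = 595.0 kN/m; ΣW sinα = 270.9 kN/m
Resisting = 172.9 + 595.0·tan29.1° = 172.9 + 331.2 = 504.1 kN/m
FS = 504.1 / 270.9 = 1.861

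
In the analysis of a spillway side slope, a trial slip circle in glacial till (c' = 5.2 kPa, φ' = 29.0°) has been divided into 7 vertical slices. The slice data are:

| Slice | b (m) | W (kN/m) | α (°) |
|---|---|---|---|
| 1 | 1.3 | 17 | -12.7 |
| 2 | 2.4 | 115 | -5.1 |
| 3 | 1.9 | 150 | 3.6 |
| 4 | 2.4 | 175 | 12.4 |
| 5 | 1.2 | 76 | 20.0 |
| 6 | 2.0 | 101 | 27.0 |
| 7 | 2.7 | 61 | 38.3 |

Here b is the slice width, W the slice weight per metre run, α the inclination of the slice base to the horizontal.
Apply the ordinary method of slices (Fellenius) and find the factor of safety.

Ordinary method of slices: FS = Σ[c'·Δl_i + (W_i cosα_i)·tanφ'] / Σ W_i sinα_i, with Δl_i = b_i / cosα_i.
Slice 1: Δl = 1.3/cos(-12.7°) = 1.333 m; N'_1 = 17·cos(-12.7°) = 16.6; c'Δl = 6.93; W sinα = -3.7
Slice 2: Δl = 2.4/cos(-5.1°) = 2.410 m; N'_2 = 115·cos(-5.1°) = 114.5; c'Δl = 12.53; W sinα = -10.2
Slice 3: Δl = 1.9/cos3.6° = 1.904 m; N'_3 = 150·cos3.6° = 149.7; c'Δl = 9.90; W sinα = 9.4
Slice 4: Δl = 2.4/cos12.4° = 2.457 m; N'_4 = 175·cos12.4° = 170.9; c'Δl = 12.78; W sinα = 37.6
Slice 5: Δl = 1.2/cos20.0° = 1.277 m; N'_5 = 76·cos20.0° = 71.4; c'Δl = 6.64; W sinα = 26.0
Slice 6: Δl = 2.0/cos27.0° = 2.245 m; N'_6 = 101·cos27.0° = 90.0; c'Δl = 11.67; W sinα = 45.9
Slice 7: Δl = 2.7/cos38.3° = 3.440 m; N'_7 = 61·cos38.3° = 47.9; c'Δl = 17.89; W sinα = 37.8
Σc'Δl = 78.3 kN/m; ΣN' = 661.0 kN/m; ΣW sinα = 142.7 kN/m
Resisting = 78.3 + 661.0·tan29.0° = 78.3 + 366.4 = 444.8 kN/m
FS = 444.8 / 142.7 = 3.117

FS = 3.12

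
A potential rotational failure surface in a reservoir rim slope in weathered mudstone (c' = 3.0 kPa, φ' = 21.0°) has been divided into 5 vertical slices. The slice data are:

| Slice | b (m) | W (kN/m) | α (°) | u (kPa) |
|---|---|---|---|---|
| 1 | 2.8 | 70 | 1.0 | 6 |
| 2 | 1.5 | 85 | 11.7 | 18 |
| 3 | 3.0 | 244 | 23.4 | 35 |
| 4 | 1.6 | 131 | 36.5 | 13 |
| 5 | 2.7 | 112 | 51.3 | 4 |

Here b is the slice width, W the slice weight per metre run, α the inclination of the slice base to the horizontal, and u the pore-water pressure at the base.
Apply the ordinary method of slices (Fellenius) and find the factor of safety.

FS = 0.63

Ordinary method of slices: FS = Σ[c'·Δl_i + (W_i cosα_i − u_i·Δl_i)·tanφ'] / Σ W_i sinα_i, with Δl_i = b_i / cosα_i.
Slice 1: Δl = 2.8/cos1.0° = 2.800 m; N'_1 = 70·cos1.0° − 6·2.800 = 53.2; c'Δl = 8.40; W sinα = 1.2
Slice 2: Δl = 1.5/cos11.7° = 1.532 m; N'_2 = 85·cos11.7° − 18·1.532 = 55.7; c'Δl = 4.60; W sinα = 17.2
Slice 3: Δl = 3.0/cos23.4° = 3.269 m; N'_3 = 244·cos23.4° − 35·3.269 = 109.5; c'Δl = 9.81; W sinα = 96.9
Slice 4: Δl = 1.6/cos36.5° = 1.990 m; N'_4 = 131·cos36.5° − 13·1.990 = 79.4; c'Δl = 5.97; W sinα = 77.9
Slice 5: Δl = 2.7/cos51.3° = 4.318 m; N'_5 = 112·cos51.3° − 4·4.318 = 52.8; c'Δl = 12.95; W sinα = 87.4
Σc'Δl = 41.7 kN/m; ΣN' = 350.6 kN/m; ΣW sinα = 280.7 kN/m
Resisting = 41.7 + 350.6·tan21.0° = 41.7 + 134.6 = 176.3 kN/m
FS = 176.3 / 280.7 = 0.628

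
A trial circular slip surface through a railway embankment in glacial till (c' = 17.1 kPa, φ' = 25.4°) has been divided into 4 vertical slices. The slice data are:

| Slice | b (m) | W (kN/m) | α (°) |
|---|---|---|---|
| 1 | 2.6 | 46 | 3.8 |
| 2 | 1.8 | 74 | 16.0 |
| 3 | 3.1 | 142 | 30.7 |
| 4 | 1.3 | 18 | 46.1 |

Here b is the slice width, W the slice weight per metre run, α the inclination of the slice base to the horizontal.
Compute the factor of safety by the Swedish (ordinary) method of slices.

FS = 2.66

Ordinary method of slices: FS = Σ[c'·Δl_i + (W_i cosα_i)·tanφ'] / Σ W_i sinα_i, with Δl_i = b_i / cosα_i.
Slice 1: Δl = 2.6/cos3.8° = 2.606 m; N'_1 = 46·cos3.8° = 45.9; c'Δl = 44.56; W sinα = 3.0
Slice 2: Δl = 1.8/cos16.0° = 1.873 m; N'_2 = 74·cos16.0° = 71.1; c'Δl = 32.02; W sinα = 20.4
Slice 3: Δl = 3.1/cos30.7° = 3.605 m; N'_3 = 142·cos30.7° = 122.1; c'Δl = 61.65; W sinα = 72.5
Slice 4: Δl = 1.3/cos46.1° = 1.875 m; N'_4 = 18·cos46.1° = 12.5; c'Δl = 32.06; W sinα = 13.0
Σc'Δl = 170.3 kN/m; ΣN' = 251.6 kN/m; ΣW sinα = 108.9 kN/m
Resisting = 170.3 + 251.6·tan25.4° = 170.3 + 119.5 = 289.8 kN/m
FS = 289.8 / 108.9 = 2.660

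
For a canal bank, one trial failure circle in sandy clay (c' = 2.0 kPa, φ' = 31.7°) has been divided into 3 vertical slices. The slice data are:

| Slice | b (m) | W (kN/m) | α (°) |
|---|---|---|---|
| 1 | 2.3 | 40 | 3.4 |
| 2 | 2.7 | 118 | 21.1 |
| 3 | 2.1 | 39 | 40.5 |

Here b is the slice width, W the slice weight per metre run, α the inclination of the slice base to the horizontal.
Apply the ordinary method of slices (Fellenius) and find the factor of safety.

Ordinary method of slices: FS = Σ[c'·Δl_i + (W_i cosα_i)·tanφ'] / Σ W_i sinα_i, with Δl_i = b_i / cosα_i.
Slice 1: Δl = 2.3/cos3.4° = 2.304 m; N'_1 = 40·cos3.4° = 39.9; c'Δl = 4.61; W sinα = 2.4
Slice 2: Δl = 2.7/cos21.1° = 2.894 m; N'_2 = 118·cos21.1° = 110.1; c'Δl = 5.79; W sinα = 42.5
Slice 3: Δl = 2.1/cos40.5° = 2.762 m; N'_3 = 39·cos40.5° = 29.7; c'Δl = 5.52; W sinα = 25.3
Σc'Δl = 15.9 kN/m; ΣN' = 179.7 kN/m; ΣW sinα = 70.2 kN/m
Resisting = 15.9 + 179.7·tan31.7° = 15.9 + 111.0 = 126.9 kN/m
FS = 126.9 / 70.2 = 1.808

FS = 1.81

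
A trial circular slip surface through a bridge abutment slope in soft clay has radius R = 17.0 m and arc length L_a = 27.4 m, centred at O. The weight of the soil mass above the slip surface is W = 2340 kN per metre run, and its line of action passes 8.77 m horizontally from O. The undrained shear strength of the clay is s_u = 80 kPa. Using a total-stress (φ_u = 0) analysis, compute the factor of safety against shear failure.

Taking moments about the centre O, the resisting moment is provided by the undrained shear strength acting along the arc:
M_R = s_u·L_a·R = 80·27.40·17.0 = 37264.0 kN·m/m
M_D = W·d = 2340·8.77 = 20521.8 kN·m/m
FS = M_R / M_D = 37264.0 / 20521.8 = 1.816

FS = 1.82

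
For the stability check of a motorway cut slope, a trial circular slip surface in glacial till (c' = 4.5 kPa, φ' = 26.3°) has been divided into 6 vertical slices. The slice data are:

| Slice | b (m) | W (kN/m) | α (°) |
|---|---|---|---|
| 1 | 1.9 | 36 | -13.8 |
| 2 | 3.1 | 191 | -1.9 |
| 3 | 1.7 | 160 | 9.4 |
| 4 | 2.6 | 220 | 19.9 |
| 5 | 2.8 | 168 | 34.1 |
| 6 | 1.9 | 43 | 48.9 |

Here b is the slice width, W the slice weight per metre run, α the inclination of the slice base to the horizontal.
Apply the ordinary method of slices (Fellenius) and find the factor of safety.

Ordinary method of slices: FS = Σ[c'·Δl_i + (W_i cosα_i)·tanφ'] / Σ W_i sinα_i, with Δl_i = b_i / cosα_i.
Slice 1: Δl = 1.9/cos(-13.8°) = 1.956 m; N'_1 = 36·cos(-13.8°) = 35.0; c'Δl = 8.80; W sinα = -8.6
Slice 2: Δl = 3.1/cos(-1.9°) = 3.102 m; N'_2 = 191·cos(-1.9°) = 190.9; c'Δl = 13.96; W sinα = -6.3
Slice 3: Δl = 1.7/cos9.4° = 1.723 m; N'_3 = 160·cos9.4° = 157.9; c'Δl = 7.75; W sinα = 26.1
Slice 4: Δl = 2.6/cos19.9° = 2.765 m; N'_4 = 220·cos19.9° = 206.9; c'Δl = 12.44; W sinα = 74.9
Slice 5: Δl = 2.8/cos34.1° = 3.381 m; N'_5 = 168·cos34.1° = 139.1; c'Δl = 15.22; W sinα = 94.2
Slice 6: Δl = 1.9/cos48.9° = 2.890 m; N'_6 = 43·cos48.9° = 28.3; c'Δl = 13.01; W sinα = 32.4
Σc'Δl = 71.2 kN/m; ΣN' = 758.0 kN/m; ΣW sinα = 212.7 kN/m
Resisting = 71.2 + 758.0·tan26.3° = 71.2 + 374.6 = 445.8 kN/m
FS = 445.8 / 212.7 = 2.096

FS = 2.10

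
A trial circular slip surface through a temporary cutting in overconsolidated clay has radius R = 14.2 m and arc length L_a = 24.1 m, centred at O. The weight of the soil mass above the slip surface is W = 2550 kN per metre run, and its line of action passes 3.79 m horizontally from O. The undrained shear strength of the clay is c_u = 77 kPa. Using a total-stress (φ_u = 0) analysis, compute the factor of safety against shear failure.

FS = 2.73

Taking moments about the centre O, the resisting moment is provided by the undrained shear strength acting along the arc:
M_R = c_u·L_a·R = 77·24.10·14.2 = 26350.9 kN·m/m
M_D = W·d = 2550·3.79 = 9664.5 kN·m/m
FS = M_R / M_D = 26350.9 / 9664.5 = 2.727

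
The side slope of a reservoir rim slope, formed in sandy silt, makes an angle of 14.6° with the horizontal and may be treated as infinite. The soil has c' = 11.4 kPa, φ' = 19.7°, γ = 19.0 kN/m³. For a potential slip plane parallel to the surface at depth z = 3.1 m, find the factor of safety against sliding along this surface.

FS = 2.17

For an infinite slope with a slip plane parallel to the surface (no pore pressure): FS = [c' + γz cos²β tanφ'] / [γz sinβ cosβ].
γz = 19.0·3.1 = 58.90 kN/m²
Numerator = 11.4 + 58.90·cos²14.6°·tan19.7° = 11.4 + 58.90·0.9365·0.3581 = 31.149 kPa
Denominator = 58.90·sin14.6°·cos14.6° = 58.90·0.2521·0.9677 = 14.367 kPa
FS = 31.149 / 14.367 = 2.168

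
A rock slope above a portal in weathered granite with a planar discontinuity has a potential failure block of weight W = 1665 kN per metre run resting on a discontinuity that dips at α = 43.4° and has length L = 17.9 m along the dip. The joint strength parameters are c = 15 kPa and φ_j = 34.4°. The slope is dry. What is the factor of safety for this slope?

Resolving the block weight along and normal to the plane and applying the Mohr–Coulomb strength on the joint:
N' = W cosα = 1665·cos43.4° = 1209.7 kN/m
Driving force T = W sinα = 1665·sin43.4° = 1144.0 kN/m
Resisting force R = c·L + N'·tanφ_j = 15·17.9 + 1209.7·tan34.4° = 268.5 + 828.3 = 1096.8 kN/m
FS = R / T = 1096.8 / 1144.0 = 0.959

FS = 0.96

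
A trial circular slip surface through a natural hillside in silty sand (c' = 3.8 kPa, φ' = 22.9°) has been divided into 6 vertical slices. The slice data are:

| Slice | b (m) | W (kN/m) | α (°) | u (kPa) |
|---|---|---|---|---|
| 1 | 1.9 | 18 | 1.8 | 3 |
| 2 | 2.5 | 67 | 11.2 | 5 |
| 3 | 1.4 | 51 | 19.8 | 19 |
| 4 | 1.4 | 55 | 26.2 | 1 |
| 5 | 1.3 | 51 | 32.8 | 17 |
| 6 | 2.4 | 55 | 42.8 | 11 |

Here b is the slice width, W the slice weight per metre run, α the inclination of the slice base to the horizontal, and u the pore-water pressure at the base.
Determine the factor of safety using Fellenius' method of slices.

FS = 0.93

Ordinary method of slices: FS = Σ[c'·Δl_i + (W_i cosα_i − u_i·Δl_i)·tanφ'] / Σ W_i sinα_i, with Δl_i = b_i / cosα_i.
Slice 1: Δl = 1.9/cos1.8° = 1.901 m; N'_1 = 18·cos1.8° − 3·1.901 = 12.3; c'Δl = 7.22; W sinα = 0.6
Slice 2: Δl = 2.5/cos11.2° = 2.549 m; N'_2 = 67·cos11.2° − 5·2.549 = 53.0; c'Δl = 9.68; W sinα = 13.0
Slice 3: Δl = 1.4/cos19.8° = 1.488 m; N'_3 = 51·cos19.8° − 19·1.488 = 19.7; c'Δl = 5.65; W sinα = 17.3
Slice 4: Δl = 1.4/cos26.2° = 1.560 m; N'_4 = 55·cos26.2° − 1·1.560 = 47.8; c'Δl = 5.93; W sinα = 24.3
Slice 5: Δl = 1.3/cos32.8° = 1.547 m; N'_5 = 51·cos32.8° − 17·1.547 = 16.6; c'Δl = 5.88; W sinα = 27.6
Slice 6: Δl = 2.4/cos42.8° = 3.271 m; N'_6 = 55·cos42.8° − 11·3.271 = 4.4; c'Δl = 12.43; W sinα = 37.4
Σc'Δl = 46.8 kN/m; ΣN' = 153.7 kN/m; ΣW sinα = 120.1 kN/m
Resisting = 46.8 + 153.7·tan22.9° = 46.8 + 64.9 = 111.7 kN/m
FS = 111.7 / 120.1 = 0.930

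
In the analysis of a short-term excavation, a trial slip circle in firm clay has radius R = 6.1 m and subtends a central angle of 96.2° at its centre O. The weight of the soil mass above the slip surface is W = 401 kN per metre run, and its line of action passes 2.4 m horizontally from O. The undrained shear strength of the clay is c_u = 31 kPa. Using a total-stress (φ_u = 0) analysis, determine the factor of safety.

FS = 2.01

Taking moments about the centre O, the resisting moment is provided by the undrained shear strength acting along the arc:
Arc length L_a = R·θ = 6.1·(96.2°·π/180) = 6.1·1.6790 = 10.24 m
M_R = c_u·L_a·R = 31·10.24·6.1 = 1936.8 kN·m/m
M_D = W·d = 401·2.4 = 962.4 kN·m/m
FS = M_R / M_D = 1936.8 / 962.4 = 2.012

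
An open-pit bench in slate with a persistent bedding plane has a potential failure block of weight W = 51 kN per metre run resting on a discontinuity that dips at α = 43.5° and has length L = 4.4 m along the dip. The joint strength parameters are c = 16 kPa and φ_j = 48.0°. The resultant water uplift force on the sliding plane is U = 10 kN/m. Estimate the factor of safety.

Resolving the block weight along and normal to the plane and applying the Mohr–Coulomb strength on the joint:
N' = W cosα − U = 51·cos43.5° − 10 = 27.0 kN/m
Driving force T = W sinα = 51·sin43.5° = 35.1 kN/m
Resisting force R = c·L + N'·tanφ_j = 16·4.4 + 27.0·tan48.0° = 70.4 + 30.0 = 100.4 kN/m
FS = R / T = 100.4 / 35.1 = 2.859

FS = 2.86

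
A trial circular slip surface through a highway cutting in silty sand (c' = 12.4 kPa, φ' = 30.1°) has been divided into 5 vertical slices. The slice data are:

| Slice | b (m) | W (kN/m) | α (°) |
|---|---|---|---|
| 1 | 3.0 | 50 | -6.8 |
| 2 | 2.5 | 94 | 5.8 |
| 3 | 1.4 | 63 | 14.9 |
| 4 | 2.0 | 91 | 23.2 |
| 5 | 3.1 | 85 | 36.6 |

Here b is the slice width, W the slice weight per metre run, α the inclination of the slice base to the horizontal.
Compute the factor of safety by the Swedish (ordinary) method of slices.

Ordinary method of slices: FS = Σ[c'·Δl_i + (W_i cosα_i)·tanφ'] / Σ W_i sinα_i, with Δl_i = b_i / cosα_i.
Slice 1: Δl = 3.0/cos(-6.8°) = 3.021 m; N'_1 = 50·cos(-6.8°) = 49.6; c'Δl = 37.46; W sinα = -5.9
Slice 2: Δl = 2.5/cos5.8° = 2.513 m; N'_2 = 94·cos5.8° = 93.5; c'Δl = 31.16; W sinα = 9.5
Slice 3: Δl = 1.4/cos14.9° = 1.449 m; N'_3 = 63·cos14.9° = 60.9; c'Δl = 17.96; W sinα = 16.2
Slice 4: Δl = 2.0/cos23.2° = 2.176 m; N'_4 = 91·cos23.2° = 83.6; c'Δl = 26.98; W sinα = 35.8
Slice 5: Δl = 3.1/cos36.6° = 3.861 m; N'_5 = 85·cos36.6° = 68.2; c'Δl = 47.88; W sinα = 50.7
Σc'Δl = 161.5 kN/m; ΣN' = 355.9 kN/m; ΣW sinα = 106.3 kN/m
Resisting = 161.5 + 355.9·tan30.1° = 161.5 + 206.3 = 367.8 kN/m
FS = 367.8 / 106.3 = 3.460

FS = 3.46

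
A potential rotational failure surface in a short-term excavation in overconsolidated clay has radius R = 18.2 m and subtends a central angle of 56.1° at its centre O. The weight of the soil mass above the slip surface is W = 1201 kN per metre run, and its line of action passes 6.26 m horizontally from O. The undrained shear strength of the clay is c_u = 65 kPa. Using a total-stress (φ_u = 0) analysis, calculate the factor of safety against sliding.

Taking moments about the centre O, the resisting moment is provided by the undrained shear strength acting along the arc:
Arc length L_a = R·θ = 18.2·(56.1°·π/180) = 18.2·0.9791 = 17.82 m
M_R = c_u·L_a·R = 65·17.82·18.2 = 21081.3 kN·m/m
M_D = W·d = 1201·6.26 = 7518.3 kN·m/m
FS = M_R / M_D = 21081.3 / 7518.3 = 2.804

FS = 2.80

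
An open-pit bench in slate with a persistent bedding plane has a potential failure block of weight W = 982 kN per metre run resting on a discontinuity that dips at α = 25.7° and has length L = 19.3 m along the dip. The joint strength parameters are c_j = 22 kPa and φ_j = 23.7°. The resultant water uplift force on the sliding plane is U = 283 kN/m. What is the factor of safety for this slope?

Resolving the block weight along and normal to the plane and applying the Mohr–Coulomb strength on the joint:
N' = W cosα − U = 982·cos25.7° − 283 = 601.9 kN/m
Driving force T = W sinα = 982·sin25.7° = 425.9 kN/m
Resisting force R = c_j·L + N'·tanφ_j = 22·19.3 + 601.9·tan23.7° = 424.6 + 264.2 = 688.8 kN/m
FS = R / T = 688.8 / 425.9 = 1.617

FS = 1.62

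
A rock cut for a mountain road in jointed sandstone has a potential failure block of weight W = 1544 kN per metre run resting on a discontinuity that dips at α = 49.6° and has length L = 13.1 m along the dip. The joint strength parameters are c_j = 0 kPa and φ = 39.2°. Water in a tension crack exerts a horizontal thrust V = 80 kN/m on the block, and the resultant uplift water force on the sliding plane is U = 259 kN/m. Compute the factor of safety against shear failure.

FS = 0.45

Resolving the block weight along and normal to the plane and applying the Mohr–Coulomb strength on the joint:
N' = W cosα − U − V sinα = 1544·cos49.6° − 259 − 80·sin49.6° = 680.8 kN/m
Driving force T = W sinα + V cosα = 1544·sin49.6° + 80·cos49.6° = 1227.7 kN/m
Resisting force R = c_j·L + N'·tanφ = 0·13.1 + 680.8·tan39.2° = 0.0 + 555.2 = 555.2 kN/m
FS = R / T = 555.2 / 1227.7 = 0.452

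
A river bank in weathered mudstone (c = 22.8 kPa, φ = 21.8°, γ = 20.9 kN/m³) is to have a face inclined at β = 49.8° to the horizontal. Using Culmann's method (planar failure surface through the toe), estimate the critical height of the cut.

H_c = 26.44 m

Culmann's analysis gives the critical failure plane at α_cr = (β + φ)/2 = (49.8 + 21.8)/2 = 35.8°, and the critical height
H_c = (4c/γ) · sinβ cosφ / [1 − cos(β − φ)]
    = (4·22.8/20.9) · sin49.8°·cos21.8° / [1 − cos(28.0°)]
    = 4.364 · 0.7638·0.9285 / [1 − 0.8829]
    = 4.364 · 0.7092 / 0.1171
    = 26.44 m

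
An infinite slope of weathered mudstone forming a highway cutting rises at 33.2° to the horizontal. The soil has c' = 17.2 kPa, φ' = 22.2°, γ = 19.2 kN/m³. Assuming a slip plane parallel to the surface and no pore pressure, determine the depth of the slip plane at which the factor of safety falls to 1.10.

Setting FS = 1.10 in FS = [c' + γz cos²β tanφ'] / [γz sinβ cosβ] and solving for z:
z = c' / [γ cosβ (FS·sinβ − cosβ·tanφ')]
  = 17.2 / [19.2·cos33.2°·(1.10·sin33.2° − cos33.2°·tan22.2°)]
  = 17.2 / [19.2·0.8368·(1.10·0.5476 − 0.8368·0.4081)]
  = 17.2 / 4.1907 = 4.104 m

z = 4.10 m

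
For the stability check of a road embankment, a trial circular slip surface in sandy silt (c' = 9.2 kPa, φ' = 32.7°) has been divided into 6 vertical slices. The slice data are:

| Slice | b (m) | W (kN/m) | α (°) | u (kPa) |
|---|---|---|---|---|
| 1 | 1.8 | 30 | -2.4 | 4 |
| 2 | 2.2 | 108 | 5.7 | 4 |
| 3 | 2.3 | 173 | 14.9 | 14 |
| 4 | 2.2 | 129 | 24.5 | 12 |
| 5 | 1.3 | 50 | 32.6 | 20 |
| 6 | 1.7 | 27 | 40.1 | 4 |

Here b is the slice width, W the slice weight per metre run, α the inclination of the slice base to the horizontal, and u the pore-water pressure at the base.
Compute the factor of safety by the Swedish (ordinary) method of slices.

FS = 2.31

Ordinary method of slices: FS = Σ[c'·Δl_i + (W_i cosα_i − u_i·Δl_i)·tanφ'] / Σ W_i sinα_i, with Δl_i = b_i / cosα_i.
Slice 1: Δl = 1.8/cos(-2.4°) = 1.802 m; N'_1 = 30·cos(-2.4°) − 4·1.802 = 22.8; c'Δl = 16.57; W sinα = -1.3
Slice 2: Δl = 2.2/cos5.7° = 2.211 m; N'_2 = 108·cos5.7° − 4·2.211 = 98.6; c'Δl = 20.34; W sinα = 10.7
Slice 3: Δl = 2.3/cos14.9° = 2.380 m; N'_3 = 173·cos14.9° − 14·2.380 = 133.9; c'Δl = 21.90; W sinα = 44.5
Slice 4: Δl = 2.2/cos24.5° = 2.418 m; N'_4 = 129·cos24.5° − 12·2.418 = 88.4; c'Δl = 22.24; W sinα = 53.5
Slice 5: Δl = 1.3/cos32.6° = 1.543 m; N'_5 = 50·cos32.6° − 20·1.543 = 11.3; c'Δl = 14.20; W sinα = 26.9
Slice 6: Δl = 1.7/cos40.1° = 2.222 m; N'_6 = 27·cos40.1° − 4·2.222 = 11.8; c'Δl = 20.45; W sinα = 17.4
Σc'Δl = 115.7 kN/m; ΣN' = 366.6 kN/m; ΣW sinα = 151.8 kN/m
Resisting = 115.7 + 366.6·tan32.7° = 115.7 + 235.4 = 351.1 kN/m
FS = 351.1 / 151.8 = 2.313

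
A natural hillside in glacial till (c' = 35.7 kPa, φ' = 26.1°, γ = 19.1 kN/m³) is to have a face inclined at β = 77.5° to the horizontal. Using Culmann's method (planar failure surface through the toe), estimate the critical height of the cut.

H_c = 17.43 m

Culmann's analysis gives the critical failure plane at α_cr = (β + φ')/2 = (77.5 + 26.1)/2 = 51.8°, and the critical height
H_c = (4c'/γ) · sinβ cosφ' / [1 − cos(β − φ')]
    = (4·35.7/19.1) · sin77.5°·cos26.1° / [1 − cos(51.4°)]
    = 7.476 · 0.9763·0.8980 / [1 − 0.6239]
    = 7.476 · 0.8767 / 0.3761
    = 17.43 m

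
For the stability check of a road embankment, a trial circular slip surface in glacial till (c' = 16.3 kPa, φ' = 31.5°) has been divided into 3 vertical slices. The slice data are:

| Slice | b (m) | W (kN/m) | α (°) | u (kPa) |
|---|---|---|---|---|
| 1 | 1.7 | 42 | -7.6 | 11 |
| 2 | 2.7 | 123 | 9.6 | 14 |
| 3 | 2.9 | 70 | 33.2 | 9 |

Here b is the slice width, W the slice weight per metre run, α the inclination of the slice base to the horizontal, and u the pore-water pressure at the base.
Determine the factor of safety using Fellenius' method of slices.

Ordinary method of slices: FS = Σ[c'·Δl_i + (W_i cosα_i − u_i·Δl_i)·tanφ'] / Σ W_i sinα_i, with Δl_i = b_i / cosα_i.
Slice 1: Δl = 1.7/cos(-7.6°) = 1.715 m; N'_1 = 42·cos(-7.6°) − 11·1.715 = 22.8; c'Δl = 27.96; W sinα = -5.6
Slice 2: Δl = 2.7/cos9.6° = 2.738 m; N'_2 = 123·cos9.6° − 14·2.738 = 82.9; c'Δl = 44.64; W sinα = 20.5
Slice 3: Δl = 2.9/cos33.2° = 3.466 m; N'_3 = 70·cos33.2° − 9·3.466 = 27.4; c'Δl = 56.49; W sinα = 38.3
Σc'Δl = 129.1 kN/m; ΣN' = 133.1 kN/m; ΣW sinα = 53.3 kN/m
Resisting = 129.1 + 133.1·tan31.5° = 129.1 + 81.6 = 210.6 kN/m
FS = 210.6 / 53.3 = 3.953

FS = 3.95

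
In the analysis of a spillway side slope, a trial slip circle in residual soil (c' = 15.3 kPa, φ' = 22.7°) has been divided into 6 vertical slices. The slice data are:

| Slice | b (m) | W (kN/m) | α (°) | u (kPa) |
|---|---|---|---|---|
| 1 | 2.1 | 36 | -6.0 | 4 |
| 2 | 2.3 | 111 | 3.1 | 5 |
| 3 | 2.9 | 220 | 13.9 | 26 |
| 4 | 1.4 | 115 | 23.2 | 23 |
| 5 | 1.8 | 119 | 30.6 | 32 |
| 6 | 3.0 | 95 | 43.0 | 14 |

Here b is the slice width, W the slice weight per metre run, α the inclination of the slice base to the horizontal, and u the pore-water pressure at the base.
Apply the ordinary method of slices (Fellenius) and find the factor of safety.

Ordinary method of slices: FS = Σ[c'·Δl_i + (W_i cosα_i − u_i·Δl_i)·tanφ'] / Σ W_i sinα_i, with Δl_i = b_i / cosα_i.
Slice 1: Δl = 2.1/cos(-6.0°) = 2.112 m; N'_1 = 36·cos(-6.0°) − 4·2.112 = 27.4; c'Δl = 32.31; W sinα = -3.8
Slice 2: Δl = 2.3/cos3.1° = 2.303 m; N'_2 = 111·cos3.1° − 5·2.303 = 99.3; c'Δl = 35.24; W sinα = 6.0
Slice 3: Δl = 2.9/cos13.9° = 2.987 m; N'_3 = 220·cos13.9° − 26·2.987 = 135.9; c'Δl = 45.71; W sinα = 52.9
Slice 4: Δl = 1.4/cos23.2° = 1.523 m; N'_4 = 115·cos23.2° − 23·1.523 = 70.7; c'Δl = 23.30; W sinα = 45.3
Slice 5: Δl = 1.8/cos30.6° = 2.091 m; N'_5 = 119·cos30.6° − 32·2.091 = 35.5; c'Δl = 32.00; W sinα = 60.6
Slice 6: Δl = 3.0/cos43.0° = 4.102 m; N'_6 = 95·cos43.0° − 14·4.102 = 12.1; c'Δl = 62.76; W sinα = 64.8
Σc'Δl = 231.3 kN/m; ΣN' = 380.8 kN/m; ΣW sinα = 225.8 kN/m
Resisting = 231.3 + 380.8·tan22.7° = 231.3 + 159.3 = 390.6 kN/m
FS = 390.6 / 225.8 = 1.730

FS = 1.73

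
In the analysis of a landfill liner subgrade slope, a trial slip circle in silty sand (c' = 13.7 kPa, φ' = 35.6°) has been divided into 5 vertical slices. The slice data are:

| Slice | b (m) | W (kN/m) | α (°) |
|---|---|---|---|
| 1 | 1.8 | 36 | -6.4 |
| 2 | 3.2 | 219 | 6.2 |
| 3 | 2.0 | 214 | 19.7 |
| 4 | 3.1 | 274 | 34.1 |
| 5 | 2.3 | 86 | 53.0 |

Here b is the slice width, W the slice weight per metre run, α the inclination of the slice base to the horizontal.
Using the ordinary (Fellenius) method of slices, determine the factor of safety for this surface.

FS = 2.31

Ordinary method of slices: FS = Σ[c'·Δl_i + (W_i cosα_i)·tanφ'] / Σ W_i sinα_i, with Δl_i = b_i / cosα_i.
Slice 1: Δl = 1.8/cos(-6.4°) = 1.811 m; N'_1 = 36·cos(-6.4°) = 35.8; c'Δl = 24.81; W sinα = -4.0
Slice 2: Δl = 3.2/cos6.2° = 3.219 m; N'_2 = 219·cos6.2° = 217.7; c'Δl = 44.10; W sinα = 23.7
Slice 3: Δl = 2.0/cos19.7° = 2.124 m; N'_3 = 214·cos19.7° = 201.5; c'Δl = 29.10; W sinα = 72.1
Slice 4: Δl = 3.1/cos34.1° = 3.744 m; N'_4 = 274·cos34.1° = 226.9; c'Δl = 51.29; W sinα = 153.6
Slice 5: Δl = 2.3/cos53.0° = 3.822 m; N'_5 = 86·cos53.0° = 51.8; c'Δl = 52.36; W sinα = 68.7
Σc'Δl = 201.7 kN/m; ΣN' = 733.6 kN/m; ΣW sinα = 314.1 kN/m
Resisting = 201.7 + 733.6·tan35.6° = 201.7 + 525.2 = 726.9 kN/m
FS = 726.9 / 314.1 = 2.314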